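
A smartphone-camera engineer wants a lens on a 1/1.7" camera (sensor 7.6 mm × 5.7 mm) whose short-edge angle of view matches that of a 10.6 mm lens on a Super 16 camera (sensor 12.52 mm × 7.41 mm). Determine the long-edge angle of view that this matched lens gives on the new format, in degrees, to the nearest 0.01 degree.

Equal short-edge AOV ⇒ f₂ = f₁ · 5.7/7.41 = 10.6 × 0.76923 ≈ 8.1538 mm.
Long-edge AOV on the new format = 2·arctan(7.6 / (2 × 8.1538)) = 2·arctan(0.46604) ≈ 49.9746°.

49.97°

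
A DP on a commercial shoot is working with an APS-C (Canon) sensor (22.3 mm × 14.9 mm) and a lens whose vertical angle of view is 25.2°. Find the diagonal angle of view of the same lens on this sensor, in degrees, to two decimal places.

43.83°

From the vertical AOV: f = 14.9 / (2·tan(12.6°)) = 14.9 / 0.44705 ≈ 33.3294 mm.
Sensor diagonal = √(22.3² + 14.9²) = √719.3000 ≈ 26.8198 mm.
Diagonal AOV = 2·arctan(26.8198 / (2 × 33.3294)) = 2·arctan(0.40234) ≈ 43.8342°.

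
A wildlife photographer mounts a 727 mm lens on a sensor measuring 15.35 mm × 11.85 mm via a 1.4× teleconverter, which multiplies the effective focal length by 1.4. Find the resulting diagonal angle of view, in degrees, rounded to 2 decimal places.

1.09°

Effective focal length f = 727 × 1.4 = 1017.8 mm.
Sensor diagonal = √(15.35² + 11.85²) = √376.0450 ≈ 19.3919 mm.
α = 2·arctan(19.392 / (2 × 1017.8)) = 2·arctan(0.00953) ≈ 1.0916°.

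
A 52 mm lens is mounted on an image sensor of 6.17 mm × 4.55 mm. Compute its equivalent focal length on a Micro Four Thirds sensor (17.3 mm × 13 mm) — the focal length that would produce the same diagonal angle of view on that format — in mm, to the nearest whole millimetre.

Sensor diagonal = √(6.17² + 4.55²) = √58.7714 ≈ 7.6663 mm.
Sensor diagonal = √(17.3² + 13²) = √468.2900 ≈ 21.6400 mm.
Equal angle of view means equal diagonal/f ratio, so f₂ = f₁ · (diagonal₂/diagonal₁) = 52 × 21.6400/7.6663.
f₂ = 52 × 2.82276 ≈ 146.784 mm.

147 mm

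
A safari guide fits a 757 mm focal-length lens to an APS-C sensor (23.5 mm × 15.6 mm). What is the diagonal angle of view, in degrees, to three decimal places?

2.135°

Sensor diagonal = √(23.5² + 15.6²) = √795.6100 ≈ 28.2066 mm.
Angle of view α = 2·arctan(d/2f) with d = 28.2066 mm and f = 757 mm.
d/2f = 0.01863; arctan(0.01863) ≈ 1.0673°, so α ≈ 2.1346°.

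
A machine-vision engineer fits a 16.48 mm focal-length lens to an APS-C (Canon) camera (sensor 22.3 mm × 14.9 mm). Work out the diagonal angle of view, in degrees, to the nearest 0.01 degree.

78.27°

Sensor diagonal = √(22.3² + 14.9²) = √719.3000 ≈ 26.8198 mm.
Angle of view α = 2·arctan(d/2f) with d = 26.8198 mm and f = 16.48 mm.
d/2f = 0.81371; arctan(0.81371) ≈ 39.1355°, so α ≈ 78.2710°.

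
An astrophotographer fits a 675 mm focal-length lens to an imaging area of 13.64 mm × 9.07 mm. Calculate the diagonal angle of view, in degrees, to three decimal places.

Sensor diagonal = √(13.64² + 9.07²) = √268.3145 ≈ 16.3803 mm.
Angle of view α = 2·arctan(d/2f) with d = 16.3803 mm and f = 675 mm.
d/2f = 0.01213; arctan(0.01213) ≈ 0.6952°, so α ≈ 1.3903°.

1.390°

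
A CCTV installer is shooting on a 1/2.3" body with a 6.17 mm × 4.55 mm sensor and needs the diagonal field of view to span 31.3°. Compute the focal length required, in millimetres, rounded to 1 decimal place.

Sensor diagonal = √(6.17² + 4.55²) = √58.7714 ≈ 7.6663 mm.
From α = 2·arctan(d/2f) we get f = d / (2·tan(α/2)).
With d = 7.6663 mm and α/2 = 15.65°, tan(α/2) ≈ 0.28015, so f ≈ 7.6663 / 0.56029 ≈ 13.6826 mm.

13.7 mm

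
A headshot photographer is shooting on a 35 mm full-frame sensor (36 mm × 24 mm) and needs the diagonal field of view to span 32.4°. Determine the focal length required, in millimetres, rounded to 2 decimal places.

74.46 mm

Sensor diagonal = √(36² + 24²) = √1872.0000 ≈ 43.2666 mm.
From α = 2·arctan(d/2f) we get f = d / (2·tan(α/2)).
With d = 43.2666 mm and α/2 = 16.2°, tan(α/2) ≈ 0.29053, so f ≈ 43.2666 / 0.58105 ≈ 74.4623 mm.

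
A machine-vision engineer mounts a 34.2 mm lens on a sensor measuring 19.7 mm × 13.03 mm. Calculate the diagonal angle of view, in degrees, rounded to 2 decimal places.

38.10°

Sensor diagonal = √(19.7² + 13.03²) = √557.8709 ≈ 23.6193 mm.
Angle of view α = 2·arctan(d/2f) with d = 23.6193 mm and f = 34.2 mm.
d/2f = 0.34531; arctan(0.34531) ≈ 19.0504°, so α ≈ 38.1007°.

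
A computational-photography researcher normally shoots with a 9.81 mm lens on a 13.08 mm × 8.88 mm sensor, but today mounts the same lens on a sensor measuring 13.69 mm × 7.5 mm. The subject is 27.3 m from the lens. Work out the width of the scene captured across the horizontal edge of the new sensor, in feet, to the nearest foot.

The focal length stays 9.81 mm; the relevant sensor dimension is now w = 13.69 mm. Object distance dₒ = 27.3 m = 27300 mm.
Thin-lens field width W = w·(dₒ − f)/f = 13.69 × (27300 − 9.81)/9.81 ≈ 38083.864 mm = 38083.864/304.8 ft = 124.947 ft.

125 ft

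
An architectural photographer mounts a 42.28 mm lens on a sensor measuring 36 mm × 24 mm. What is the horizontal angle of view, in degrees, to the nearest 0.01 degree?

Angle of view α = 2·arctan(w/2f) with w = 36 mm and f = 42.28 mm.
w/2f = 0.42573; arctan(0.42573) ≈ 23.0611°, so α ≈ 46.1221°.

46.12°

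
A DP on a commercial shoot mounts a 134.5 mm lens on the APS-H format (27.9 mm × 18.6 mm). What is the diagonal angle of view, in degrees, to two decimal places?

Sensor diagonal = √(27.9² + 18.6²) = √1124.3700 ≈ 33.5316 mm.
Angle of view α = 2·arctan(d/2f) with d = 33.5316 mm and f = 134.5 mm.
d/2f = 0.12465; arctan(0.12465) ≈ 7.1054°, so α ≈ 14.2109°.

14.21°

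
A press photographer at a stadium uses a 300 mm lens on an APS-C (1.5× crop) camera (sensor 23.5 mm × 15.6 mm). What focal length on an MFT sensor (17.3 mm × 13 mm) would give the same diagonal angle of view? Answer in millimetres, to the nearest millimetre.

Sensor diagonal = √(23.5² + 15.6²) = √795.6100 ≈ 28.2066 mm.
Sensor diagonal = √(17.3² + 13²) = √468.2900 ≈ 21.6400 mm.
Equal angle of view means equal diagonal/f ratio, so f₂ = f₁ · (diagonal₂/diagonal₁) = 300 × 21.6400/28.2066.
f₂ = 300 × 0.76720 ≈ 230.159 mm.

230 mm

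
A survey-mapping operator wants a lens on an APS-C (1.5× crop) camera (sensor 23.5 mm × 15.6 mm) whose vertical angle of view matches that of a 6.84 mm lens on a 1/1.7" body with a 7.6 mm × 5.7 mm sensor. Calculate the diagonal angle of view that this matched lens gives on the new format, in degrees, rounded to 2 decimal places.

73.99°

Equal vertical AOV ⇒ f₂ = f₁ · 15.6/5.7 = 6.84 × 2.73684 ≈ 18.7200 mm.
Sensor diagonal = √(23.5² + 15.6²) = √795.6100 ≈ 28.2066 mm.
Diagonal AOV on the new format = 2·arctan(28.2066 / (2 × 18.7200)) = 2·arctan(0.75338) ≈ 73.9873°.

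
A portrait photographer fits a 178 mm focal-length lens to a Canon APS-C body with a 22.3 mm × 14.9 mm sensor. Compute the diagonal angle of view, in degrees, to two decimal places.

8.62°

Sensor diagonal = √(22.3² + 14.9²) = √719.3000 ≈ 26.8198 mm.
Angle of view α = 2·arctan(d/2f) with d = 26.8198 mm and f = 178 mm.
d/2f = 0.07534; arctan(0.07534) ≈ 4.3083°, so α ≈ 8.6166°.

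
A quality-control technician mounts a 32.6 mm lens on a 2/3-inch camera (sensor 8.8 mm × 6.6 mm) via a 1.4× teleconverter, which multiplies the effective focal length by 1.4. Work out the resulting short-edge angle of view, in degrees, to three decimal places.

Effective focal length f = 32.6 × 1.4 = 45.64 mm.
α = 2·arctan(6.6 / (2 × 45.64)) = 2·arctan(0.07230) ≈ 8.2711°.

8.271°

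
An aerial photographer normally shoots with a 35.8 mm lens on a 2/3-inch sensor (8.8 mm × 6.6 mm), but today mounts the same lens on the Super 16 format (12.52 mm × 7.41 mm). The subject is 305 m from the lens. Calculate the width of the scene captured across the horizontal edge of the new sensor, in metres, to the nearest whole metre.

The focal length stays 35.8 mm; the relevant sensor dimension is now w = 12.52 mm. Object distance dₒ = 305 m = 305000 mm.
Thin-lens field width W = w·(dₒ − f)/f = 12.52 × (305000 − 35.8)/35.8 ≈ 106652.284 mm = 106.652 m.

107 m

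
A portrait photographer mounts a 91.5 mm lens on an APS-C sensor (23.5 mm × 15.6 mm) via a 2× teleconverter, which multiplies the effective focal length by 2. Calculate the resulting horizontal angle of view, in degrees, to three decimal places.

7.348°

Effective focal length f = 91.5 × 2 = 183 mm.
α = 2·arctan(23.5 / (2 × 183)) = 2·arctan(0.06421) ≈ 7.3476°.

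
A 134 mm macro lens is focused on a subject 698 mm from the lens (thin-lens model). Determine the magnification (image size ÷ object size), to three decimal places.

Thin lens: 1/f = 1/dₒ + 1/dᵢ → 1/dᵢ = 1/134 − 1/698 = 0.0060300 mm⁻¹, so dᵢ ≈ 165.8369 mm.
Magnification m = dᵢ/dₒ = 165.8369/698 ≈ 0.23759.

0.238×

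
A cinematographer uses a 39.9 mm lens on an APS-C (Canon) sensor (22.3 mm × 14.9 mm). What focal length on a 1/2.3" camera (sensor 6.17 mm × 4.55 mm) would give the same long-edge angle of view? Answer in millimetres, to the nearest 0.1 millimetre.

Equal angle of view means equal width/f ratio, so f₂ = f₁ · (width₂/width₁) = 39.9 × 6.17/22.3.
f₂ = 39.9 × 0.27668 ≈ 11.040 mm.

11.0 mm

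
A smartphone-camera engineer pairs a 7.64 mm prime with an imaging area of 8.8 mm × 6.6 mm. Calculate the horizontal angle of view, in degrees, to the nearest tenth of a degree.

59.9°

Angle of view α = 2·arctan(w/2f) with w = 8.8 mm and f = 7.64 mm.
w/2f = 0.57592; arctan(0.57592) ≈ 29.9383°, so α ≈ 59.8767°.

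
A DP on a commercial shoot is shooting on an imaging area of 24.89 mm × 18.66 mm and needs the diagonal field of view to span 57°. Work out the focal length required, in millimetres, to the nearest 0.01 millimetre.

Sensor diagonal = √(24.89² + 18.66²) = √967.7077 ≈ 31.1080 mm.
From α = 2·arctan(d/2f) we get f = d / (2·tan(α/2)).
With d = 31.1080 mm and α/2 = 28.5°, tan(α/2) ≈ 0.54296, so f ≈ 31.1080 / 1.08591 ≈ 28.6469 mm.

28.65 mm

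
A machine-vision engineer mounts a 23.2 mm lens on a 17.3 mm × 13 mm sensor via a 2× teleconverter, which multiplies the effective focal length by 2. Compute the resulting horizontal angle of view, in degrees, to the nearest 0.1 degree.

21.1°

Effective focal length f = 23.2 × 2 = 46.4 mm.
α = 2·arctan(17.3 / (2 × 46.4)) = 2·arctan(0.18642) ≈ 21.1200°.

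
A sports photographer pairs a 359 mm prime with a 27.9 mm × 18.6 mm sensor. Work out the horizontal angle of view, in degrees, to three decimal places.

4.451°

Angle of view α = 2·arctan(w/2f) with w = 27.9 mm and f = 359 mm.
w/2f = 0.03886; arctan(0.03886) ≈ 2.2253°, so α ≈ 4.4506°.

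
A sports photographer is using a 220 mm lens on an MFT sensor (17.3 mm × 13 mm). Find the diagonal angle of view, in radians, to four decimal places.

Sensor diagonal = √(17.3² + 13²) = √468.2900 ≈ 21.6400 mm.
Angle of view α = 2·arctan(d/2f) with d = 21.6400 mm and f = 220 mm.
d/2f = 0.04918; arctan(0.04918) ≈ 0.0491 rad, so α ≈ 0.0983 rad.

0.0983 rad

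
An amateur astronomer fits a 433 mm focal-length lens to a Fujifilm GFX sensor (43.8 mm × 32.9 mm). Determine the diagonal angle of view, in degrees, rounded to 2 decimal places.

Sensor diagonal = √(43.8² + 32.9²) = √3000.8500 ≈ 54.7800 mm.
Angle of view α = 2·arctan(d/2f) with d = 54.7800 mm and f = 433 mm.
d/2f = 0.06326; arctan(0.06326) ≈ 3.6195°, so α ≈ 7.2390°.

7.24°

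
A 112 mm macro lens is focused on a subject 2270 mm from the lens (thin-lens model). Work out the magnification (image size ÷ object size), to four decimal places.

Thin lens: 1/f = 1/dₒ + 1/dᵢ → 1/dᵢ = 1/112 − 1/2270 = 0.0084880 mm⁻¹, so dᵢ ≈ 117.8128 mm.
Magnification m = dᵢ/dₒ = 117.8128/2270 ≈ 0.05190.

0.0519×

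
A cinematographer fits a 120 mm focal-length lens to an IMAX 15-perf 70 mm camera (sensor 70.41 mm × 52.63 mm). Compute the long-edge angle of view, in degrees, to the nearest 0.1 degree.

Angle of view α = 2·arctan(w/2f) with w = 70.41 mm and f = 120 mm.
w/2f = 0.29337; arctan(0.29337) ≈ 16.3504°, so α ≈ 32.7007°.

32.7°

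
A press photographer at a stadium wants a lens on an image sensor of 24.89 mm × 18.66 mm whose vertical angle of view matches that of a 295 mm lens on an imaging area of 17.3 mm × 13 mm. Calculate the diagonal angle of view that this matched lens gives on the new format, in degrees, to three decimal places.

4.207°

Equal vertical AOV ⇒ f₂ = f₁ · 18.66/13 = 295 × 1.43538 ≈ 423.4385 mm.
Sensor diagonal = √(24.89² + 18.66²) = √967.7077 ≈ 31.1080 mm.
Diagonal AOV on the new format = 2·arctan(31.1080 / (2 × 423.4385)) = 2·arctan(0.03673) ≈ 4.2074°.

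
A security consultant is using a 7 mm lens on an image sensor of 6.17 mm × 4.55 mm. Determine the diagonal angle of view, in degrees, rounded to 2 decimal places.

Sensor diagonal = √(6.17² + 4.55²) = √58.7714 ≈ 7.6663 mm.
Angle of view α = 2·arctan(d/2f) with d = 7.6663 mm and f = 7 mm.
d/2f = 0.54759; arctan(0.54759) ≈ 28.7046°, so α ≈ 57.4093°.

57.41°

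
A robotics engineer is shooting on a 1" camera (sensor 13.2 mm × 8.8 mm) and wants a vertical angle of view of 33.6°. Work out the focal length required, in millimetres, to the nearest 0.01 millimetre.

From α = 2·arctan(h/2f) we get f = h / (2·tan(α/2)).
With h = 8.8 mm and α/2 = 16.8°, tan(α/2) ≈ 0.30192, so f ≈ 8.8 / 0.60384 ≈ 14.5735 mm.

14.57 mm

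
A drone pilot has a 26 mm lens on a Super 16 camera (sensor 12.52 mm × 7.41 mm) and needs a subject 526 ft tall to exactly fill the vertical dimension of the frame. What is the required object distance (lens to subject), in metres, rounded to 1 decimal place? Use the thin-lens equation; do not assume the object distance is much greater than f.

W: 526 ft × 304.8 mm/ft = 160324.79 mm.
Magnification m = h/W = dᵢ/dₒ; combined with 1/f = 1/dₒ + 1/dᵢ this gives dₒ = f·(1 + W/h).
dₒ = 26 mm × (1 + 160325/7.41) = 26 × 21637.2746 ≈ 562569.140 mm = 562.569 m.

562.6 m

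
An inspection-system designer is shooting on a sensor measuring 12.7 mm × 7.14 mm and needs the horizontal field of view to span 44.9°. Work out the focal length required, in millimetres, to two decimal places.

15.37 mm

From α = 2·arctan(w/2f) we get f = w / (2·tan(α/2)).
With w = 12.7 mm and α/2 = 22.45°, tan(α/2) ≈ 0.41319, so f ≈ 12.7 / 0.82638 ≈ 15.3682 mm.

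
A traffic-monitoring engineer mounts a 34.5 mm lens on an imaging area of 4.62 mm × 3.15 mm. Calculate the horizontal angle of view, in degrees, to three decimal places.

7.661°

Angle of view α = 2·arctan(w/2f) with w = 4.62 mm and f = 34.5 mm.
w/2f = 0.06696; arctan(0.06696) ≈ 3.8306°, so α ≈ 7.6612°.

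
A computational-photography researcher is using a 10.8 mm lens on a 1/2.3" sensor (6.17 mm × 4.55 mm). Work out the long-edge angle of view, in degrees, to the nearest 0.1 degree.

Angle of view α = 2·arctan(w/2f) with w = 6.17 mm and f = 10.8 mm.
w/2f = 0.28565; arctan(0.28565) ≈ 15.9419°, so α ≈ 31.8838°.

31.9°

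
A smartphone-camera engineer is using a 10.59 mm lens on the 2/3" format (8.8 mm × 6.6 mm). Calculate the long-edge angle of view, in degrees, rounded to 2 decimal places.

Angle of view α = 2·arctan(w/2f) with w = 8.8 mm and f = 10.59 mm.
w/2f = 0.41549; arctan(0.41549) ≈ 22.5622°, so α ≈ 45.1244°.

45.12°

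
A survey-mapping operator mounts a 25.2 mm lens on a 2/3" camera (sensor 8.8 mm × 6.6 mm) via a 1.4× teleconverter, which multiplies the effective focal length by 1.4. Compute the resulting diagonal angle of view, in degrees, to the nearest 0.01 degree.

17.72°

Effective focal length f = 25.2 × 1.4 = 35.28 mm.
Sensor diagonal = √(8.8² + 6.6²) = √121.0000 ≈ 11.0000 mm.
α = 2·arctan(11.000 / (2 × 35.28)) = 2·arctan(0.15590) ≈ 17.7217°.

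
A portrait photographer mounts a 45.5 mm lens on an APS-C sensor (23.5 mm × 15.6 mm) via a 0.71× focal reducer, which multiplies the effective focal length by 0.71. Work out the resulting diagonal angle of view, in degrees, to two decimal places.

47.17°

Effective focal length f = 45.5 × 0.71 = 32.305 mm.
Sensor diagonal = √(23.5² + 15.6²) = √795.6100 ≈ 28.2066 mm.
α = 2·arctan(28.207 / (2 × 32.305)) = 2·arctan(0.43657) ≈ 47.1689°.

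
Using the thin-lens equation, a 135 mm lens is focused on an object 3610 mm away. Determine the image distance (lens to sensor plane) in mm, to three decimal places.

1/dᵢ = 1/f − 1/dₒ = 1/135 − 1/3610 = 0.0071304 mm⁻¹.
dᵢ = 1/0.0071304 ≈ 140.2446 mm.

140.245 mm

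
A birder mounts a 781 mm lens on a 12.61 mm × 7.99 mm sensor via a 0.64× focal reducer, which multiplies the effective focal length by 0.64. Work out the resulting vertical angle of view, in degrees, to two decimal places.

Effective focal length f = 781 × 0.64 = 499.84 mm.
α = 2·arctan(7.99 / (2 × 499.84)) = 2·arctan(0.00799) ≈ 0.9159°.

0.92°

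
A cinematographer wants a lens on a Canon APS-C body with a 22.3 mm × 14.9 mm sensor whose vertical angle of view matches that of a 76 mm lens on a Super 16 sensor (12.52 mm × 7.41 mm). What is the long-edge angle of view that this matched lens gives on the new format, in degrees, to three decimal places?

Equal vertical AOV ⇒ f₂ = f₁ · 14.9/7.41 = 76 × 2.01080 ≈ 152.8205 mm.
Long-edge AOV on the new format = 2·arctan(22.3 / (2 × 152.8205)) = 2·arctan(0.07296) ≈ 8.3460°.

8.346°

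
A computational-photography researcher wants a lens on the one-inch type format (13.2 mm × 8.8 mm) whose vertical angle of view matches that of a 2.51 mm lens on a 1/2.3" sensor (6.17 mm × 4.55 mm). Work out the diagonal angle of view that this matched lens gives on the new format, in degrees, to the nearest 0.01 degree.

Equal vertical AOV ⇒ f₂ = f₁ · 8.8/4.55 = 2.51 × 1.93407 ≈ 4.8545 mm.
Sensor diagonal = √(13.2² + 8.8²) = √251.6800 ≈ 15.8644 mm.
Diagonal AOV on the new format = 2·arctan(15.8644 / (2 × 4.8545)) = 2·arctan(1.63399) ≈ 117.0668°.

117.07°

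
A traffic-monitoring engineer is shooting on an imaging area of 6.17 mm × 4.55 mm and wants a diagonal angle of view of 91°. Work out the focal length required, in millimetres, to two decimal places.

Sensor diagonal = √(6.17² + 4.55²) = √58.7714 ≈ 7.6663 mm.
From α = 2·arctan(d/2f) we get f = d / (2·tan(α/2)).
With d = 7.6663 mm and α/2 = 45.5°, tan(α/2) ≈ 1.01761, so f ≈ 7.6663 / 2.03521 ≈ 3.7668 mm.

3.77 mm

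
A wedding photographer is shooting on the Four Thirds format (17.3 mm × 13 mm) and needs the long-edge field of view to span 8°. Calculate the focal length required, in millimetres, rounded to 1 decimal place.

123.7 mm

From α = 2·arctan(w/2f) we get f = w / (2·tan(α/2)).
With w = 17.3 mm and α/2 = 4°, tan(α/2) ≈ 0.06993, so f ≈ 17.3 / 0.13985 ≈ 123.7008 mm.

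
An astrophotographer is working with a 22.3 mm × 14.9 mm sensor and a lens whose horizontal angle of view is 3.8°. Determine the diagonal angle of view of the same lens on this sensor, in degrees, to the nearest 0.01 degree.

From the horizontal AOV: f = 22.3 / (2·tan(1.9°)) = 22.3 / 0.06635 ≈ 336.1125 mm.
Sensor diagonal = √(22.3² + 14.9²) = √719.3000 ≈ 26.8198 mm.
Diagonal AOV = 2·arctan(26.8198 / (2 × 336.1125)) = 2·arctan(0.03990) ≈ 4.5694°.

4.57°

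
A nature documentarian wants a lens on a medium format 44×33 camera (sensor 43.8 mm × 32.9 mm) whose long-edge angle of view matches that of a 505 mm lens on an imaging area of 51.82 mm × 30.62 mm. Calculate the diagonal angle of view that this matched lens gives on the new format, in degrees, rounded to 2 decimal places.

Equal long-edge AOV ⇒ f₂ = f₁ · 43.8/51.82 = 505 × 0.84523 ≈ 426.8429 mm.
Sensor diagonal = √(43.8² + 32.9²) = √3000.8500 ≈ 54.7800 mm.
Diagonal AOV on the new format = 2·arctan(54.7800 / (2 × 426.8429)) = 2·arctan(0.06417) ≈ 7.3431°.

7.34°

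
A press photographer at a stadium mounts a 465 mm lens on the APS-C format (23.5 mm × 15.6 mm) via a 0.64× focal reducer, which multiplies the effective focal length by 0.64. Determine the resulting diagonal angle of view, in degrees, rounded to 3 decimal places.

5.426°

Effective focal length f = 465 × 0.64 = 297.6 mm.
Sensor diagonal = √(23.5² + 15.6²) = √795.6100 ≈ 28.2066 mm.
α = 2·arctan(28.207 / (2 × 297.6)) = 2·arctan(0.04739) ≈ 5.4264°.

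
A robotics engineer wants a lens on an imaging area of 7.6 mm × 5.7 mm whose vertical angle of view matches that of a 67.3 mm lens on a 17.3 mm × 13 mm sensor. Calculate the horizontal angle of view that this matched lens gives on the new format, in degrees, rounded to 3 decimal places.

14.676°

Equal vertical AOV ⇒ f₂ = f₁ · 5.7/13 = 67.3 × 0.43846 ≈ 29.5085 mm.
Horizontal AOV on the new format = 2·arctan(7.6 / (2 × 29.5085)) = 2·arctan(0.12878) ≈ 14.6759°.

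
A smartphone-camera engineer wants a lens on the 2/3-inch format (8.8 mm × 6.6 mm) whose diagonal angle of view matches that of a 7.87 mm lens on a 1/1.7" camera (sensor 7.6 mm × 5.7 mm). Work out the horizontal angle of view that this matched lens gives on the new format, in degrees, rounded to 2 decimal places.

51.55°

Sensor diagonal = √(7.6² + 5.7²) = √90.2500 ≈ 9.5000 mm.
Sensor diagonal = √(8.8² + 6.6²) = √121.0000 ≈ 11.0000 mm.
Equal diagonal AOV ⇒ f₂ = f₁ · 11.0000/9.5000 = 7.87 × 1.15789 ≈ 9.1126 mm.
Horizontal AOV on the new format = 2·arctan(8.8 / (2 × 9.1126)) = 2·arctan(0.48285) ≈ 51.5468°.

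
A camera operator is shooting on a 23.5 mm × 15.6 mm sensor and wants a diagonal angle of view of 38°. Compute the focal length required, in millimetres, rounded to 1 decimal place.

41.0 mm

Sensor diagonal = √(23.5² + 15.6²) = √795.6100 ≈ 28.2066 mm.
From α = 2·arctan(d/2f) we get f = d / (2·tan(α/2)).
With d = 28.2066 mm and α/2 = 19°, tan(α/2) ≈ 0.34433, so f ≈ 28.2066 / 0.68866 ≈ 40.9589 mm.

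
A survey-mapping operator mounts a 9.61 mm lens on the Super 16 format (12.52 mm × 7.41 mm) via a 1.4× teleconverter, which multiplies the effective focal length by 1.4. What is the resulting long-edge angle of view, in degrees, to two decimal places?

49.90°

Effective focal length f = 9.61 × 1.4 = 13.454 mm.
α = 2·arctan(12.52 / (2 × 13.454)) = 2·arctan(0.46529) ≈ 49.9041°.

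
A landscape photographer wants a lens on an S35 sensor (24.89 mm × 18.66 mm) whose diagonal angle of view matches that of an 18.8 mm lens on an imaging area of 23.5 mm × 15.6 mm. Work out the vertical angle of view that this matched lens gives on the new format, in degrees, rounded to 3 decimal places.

Sensor diagonal = √(23.5² + 15.6²) = √795.6100 ≈ 28.2066 mm.
Sensor diagonal = √(24.89² + 18.66²) = √967.7077 ≈ 31.1080 mm.
Equal diagonal AOV ⇒ f₂ = f₁ · 31.1080/28.2066 = 18.8 × 1.10286 ≈ 20.7338 mm.
Vertical AOV on the new format = 2·arctan(18.66 / (2 × 20.7338)) = 2·arctan(0.44999) ≈ 48.4544°.

48.454°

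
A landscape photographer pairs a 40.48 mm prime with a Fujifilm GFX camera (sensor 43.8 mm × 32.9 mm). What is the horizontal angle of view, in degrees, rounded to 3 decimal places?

56.827°

Angle of view α = 2·arctan(w/2f) with w = 43.8 mm and f = 40.48 mm.
w/2f = 0.54101; arctan(0.54101) ≈ 28.4137°, so α ≈ 56.8275°.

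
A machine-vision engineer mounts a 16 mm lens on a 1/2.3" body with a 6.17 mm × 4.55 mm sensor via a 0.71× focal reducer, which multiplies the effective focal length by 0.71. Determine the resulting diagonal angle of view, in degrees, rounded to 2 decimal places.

Effective focal length f = 16 × 0.71 = 11.36 mm.
Sensor diagonal = √(6.17² + 4.55²) = √58.7714 ≈ 7.6663 mm.
α = 2·arctan(7.666 / (2 × 11.36)) = 2·arctan(0.33742) ≈ 37.2912°.

37.29°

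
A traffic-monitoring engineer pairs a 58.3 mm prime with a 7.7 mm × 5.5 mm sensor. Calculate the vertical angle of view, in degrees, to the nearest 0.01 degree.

Angle of view α = 2·arctan(h/2f) with h = 5.5 mm and f = 58.3 mm.
h/2f = 0.04717; arctan(0.04717) ≈ 2.7006°, so α ≈ 5.4013°.

5.40°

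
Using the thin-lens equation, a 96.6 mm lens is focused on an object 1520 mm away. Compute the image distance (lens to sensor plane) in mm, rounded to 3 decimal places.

103.156 mm

1/dᵢ = 1/f − 1/dₒ = 1/96.6 − 1/1520 = 0.0096941 mm⁻¹.
dᵢ = 1/0.0096941 ≈ 103.1558 mm.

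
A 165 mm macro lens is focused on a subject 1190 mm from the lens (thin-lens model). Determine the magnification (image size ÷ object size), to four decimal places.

Thin lens: 1/f = 1/dₒ + 1/dᵢ → 1/dᵢ = 1/165 − 1/1190 = 0.0052203 mm⁻¹, so dᵢ ≈ 191.5610 mm.
Magnification m = dᵢ/dₒ = 191.5610/1190 ≈ 0.16098.

0.1610×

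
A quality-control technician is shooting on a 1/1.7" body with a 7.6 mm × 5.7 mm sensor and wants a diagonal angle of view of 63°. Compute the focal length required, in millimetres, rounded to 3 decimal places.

7.751 mm

Sensor diagonal = √(7.6² + 5.7²) = √90.2500 ≈ 9.5000 mm.
From α = 2·arctan(d/2f) we get f = d / (2·tan(α/2)).
With d = 9.5000 mm and α/2 = 31.5°, tan(α/2) ≈ 0.61280, so f ≈ 9.5000 / 1.22560 ≈ 7.7513 mm.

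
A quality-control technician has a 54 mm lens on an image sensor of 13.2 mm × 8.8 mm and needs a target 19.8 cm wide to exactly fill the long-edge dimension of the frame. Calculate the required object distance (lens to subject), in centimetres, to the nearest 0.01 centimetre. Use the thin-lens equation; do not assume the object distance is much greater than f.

W: 19.8 cm = 198 mm.
Magnification m = w/W = dᵢ/dₒ; combined with 1/f = 1/dₒ + 1/dᵢ this gives dₒ = f·(1 + W/w).
dₒ = 54 mm × (1 + 198/13.2) = 54 × 16.0000 ≈ 864.000 mm = 86.4 cm.

86.40 cm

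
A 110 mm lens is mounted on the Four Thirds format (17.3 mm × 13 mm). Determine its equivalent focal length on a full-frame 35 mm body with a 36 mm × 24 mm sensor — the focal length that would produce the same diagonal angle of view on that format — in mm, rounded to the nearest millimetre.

Sensor diagonal = √(17.3² + 13²) = √468.2900 ≈ 21.6400 mm.
Sensor diagonal = √(36² + 24²) = √1872.0000 ≈ 43.2666 mm.
Equal angle of view means equal diagonal/f ratio, so f₂ = f₁ · (diagonal₂/diagonal₁) = 110 × 43.2666/21.6400.
f₂ = 110 × 1.99938 ≈ 219.932 mm.

220 mm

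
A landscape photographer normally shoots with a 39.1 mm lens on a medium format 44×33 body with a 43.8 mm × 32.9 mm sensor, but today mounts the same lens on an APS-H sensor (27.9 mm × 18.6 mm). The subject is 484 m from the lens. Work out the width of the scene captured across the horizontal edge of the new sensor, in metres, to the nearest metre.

The focal length stays 39.1 mm; the relevant sensor dimension is now w = 27.9 mm. Object distance dₒ = 484 m = 484000 mm.
Thin-lens field width W = w·(dₒ − f)/f = 27.9 × (484000 − 39.1)/39.1 ≈ 345332.714 mm = 345.333 m.

345 m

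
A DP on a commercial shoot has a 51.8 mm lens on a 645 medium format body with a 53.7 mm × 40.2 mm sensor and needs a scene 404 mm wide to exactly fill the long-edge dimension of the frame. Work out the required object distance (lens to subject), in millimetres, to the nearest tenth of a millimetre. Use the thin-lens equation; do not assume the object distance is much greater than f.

441.5 mm

Magnification m = w/W = dᵢ/dₒ; combined with 1/f = 1/dₒ + 1/dᵢ this gives dₒ = f·(1 + W/w).
dₒ = 51.8 mm × (1 + 404/53.7) = 51.8 × 8.5233 ≈ 441.506 mm.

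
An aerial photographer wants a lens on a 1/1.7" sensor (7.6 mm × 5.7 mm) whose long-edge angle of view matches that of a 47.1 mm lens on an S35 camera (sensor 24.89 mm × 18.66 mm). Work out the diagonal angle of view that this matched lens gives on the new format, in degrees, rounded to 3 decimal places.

Equal long-edge AOV ⇒ f₂ = f₁ · 7.6/24.89 = 47.1 × 0.30534 ≈ 14.3817 mm.
Sensor diagonal = √(7.6² + 5.7²) = √90.2500 ≈ 9.5000 mm.
Diagonal AOV on the new format = 2·arctan(9.5000 / (2 × 14.3817)) = 2·arctan(0.33028) ≈ 36.5548°.

36.555°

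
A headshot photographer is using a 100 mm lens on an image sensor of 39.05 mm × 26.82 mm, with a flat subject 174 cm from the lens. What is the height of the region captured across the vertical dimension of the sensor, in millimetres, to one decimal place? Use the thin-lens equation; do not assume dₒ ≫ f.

dₒ: 174 cm = 1740 mm.
Similar triangles through the lens centre give W/dₒ = h/dᵢ; with 1/f = 1/dₒ + 1/dᵢ this gives W = h·(dₒ − f)/f.
W = 26.82 mm × (1740 − 100) / 100 = 26.82 × 16.4000 ≈ 439.848 mm.

439.8 mm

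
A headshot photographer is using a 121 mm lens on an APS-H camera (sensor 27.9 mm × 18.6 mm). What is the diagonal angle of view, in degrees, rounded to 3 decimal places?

Sensor diagonal = √(27.9² + 18.6²) = √1124.3700 ≈ 33.5316 mm.
Angle of view α = 2·arctan(d/2f) with d = 33.5316 mm and f = 121 mm.
d/2f = 0.13856; arctan(0.13856) ≈ 7.8887°, so α ≈ 15.7774°.

15.777°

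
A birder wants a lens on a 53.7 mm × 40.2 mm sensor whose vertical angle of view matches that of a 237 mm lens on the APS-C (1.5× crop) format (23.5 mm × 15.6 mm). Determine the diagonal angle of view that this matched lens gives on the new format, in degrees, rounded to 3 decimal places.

6.287°

Equal vertical AOV ⇒ f₂ = f₁ · 40.2/15.6 = 237 × 2.57692 ≈ 610.7308 mm.
Sensor diagonal = √(53.7² + 40.2²) = √4499.7300 ≈ 67.0800 mm.
Diagonal AOV on the new format = 2·arctan(67.0800 / (2 × 610.7308)) = 2·arctan(0.05492) ≈ 6.2868°.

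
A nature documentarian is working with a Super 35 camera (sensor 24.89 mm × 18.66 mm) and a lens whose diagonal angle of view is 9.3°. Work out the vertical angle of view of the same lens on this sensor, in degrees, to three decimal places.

5.586°

Sensor diagonal = √(24.89² + 18.66²) = √967.7077 ≈ 31.1080 mm.
From the diagonal AOV: f = 31.1080 / (2·tan(4.65°)) = 31.1080 / 0.16267 ≈ 191.2303 mm.
Vertical AOV = 2·arctan(18.66 / (2 × 191.2303)) = 2·arctan(0.04879) ≈ 5.5864°.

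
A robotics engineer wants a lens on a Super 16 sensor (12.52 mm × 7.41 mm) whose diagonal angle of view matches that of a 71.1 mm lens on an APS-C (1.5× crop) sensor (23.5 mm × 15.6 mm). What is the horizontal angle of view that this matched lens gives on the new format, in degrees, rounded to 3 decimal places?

Sensor diagonal = √(23.5² + 15.6²) = √795.6100 ≈ 28.2066 mm.
Sensor diagonal = √(12.52² + 7.41²) = √211.6585 ≈ 14.5485 mm.
Equal diagonal AOV ⇒ f₂ = f₁ · 14.5485/28.2066 = 71.1 × 0.51578 ≈ 36.6722 mm.
Horizontal AOV on the new format = 2·arctan(12.52 / (2 × 36.6722)) = 2·arctan(0.17070) ≈ 19.3742°.

19.374°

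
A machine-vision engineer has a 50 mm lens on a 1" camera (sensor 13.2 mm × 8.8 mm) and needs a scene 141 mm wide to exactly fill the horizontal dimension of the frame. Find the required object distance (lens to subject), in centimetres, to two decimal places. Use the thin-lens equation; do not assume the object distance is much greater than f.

Magnification m = w/W = dᵢ/dₒ; combined with 1/f = 1/dₒ + 1/dᵢ this gives dₒ = f·(1 + W/w).
dₒ = 50 mm × (1 + 141/13.2) = 50 × 11.6818 ≈ 584.091 mm = 58.4091 cm.

58.41 cm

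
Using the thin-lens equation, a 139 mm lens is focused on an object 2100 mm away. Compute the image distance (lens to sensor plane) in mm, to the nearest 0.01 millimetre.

148.85 mm

1/dᵢ = 1/f − 1/dₒ = 1/139 − 1/2100 = 0.0067181 mm⁻¹.
dᵢ = 1/0.0067181 ≈ 148.8526 mm.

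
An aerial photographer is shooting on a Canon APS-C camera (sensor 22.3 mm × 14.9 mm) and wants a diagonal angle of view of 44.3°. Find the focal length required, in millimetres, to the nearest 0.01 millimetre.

Sensor diagonal = √(22.3² + 14.9²) = √719.3000 ≈ 26.8198 mm.
From α = 2·arctan(d/2f) we get f = d / (2·tan(α/2)).
With d = 26.8198 mm and α/2 = 22.15°, tan(α/2) ≈ 0.40707, so f ≈ 26.8198 / 0.81415 ≈ 32.9421 mm.

32.94 mm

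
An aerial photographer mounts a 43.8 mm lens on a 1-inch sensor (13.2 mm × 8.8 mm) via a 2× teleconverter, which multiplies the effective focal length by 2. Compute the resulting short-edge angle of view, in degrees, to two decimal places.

5.75°

Effective focal length f = 43.8 × 2 = 87.6 mm.
α = 2·arctan(8.8 / (2 × 87.6)) = 2·arctan(0.05023) ≈ 5.7509°.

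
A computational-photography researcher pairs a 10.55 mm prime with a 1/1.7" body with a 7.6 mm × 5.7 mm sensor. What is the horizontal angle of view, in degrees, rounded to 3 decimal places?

Angle of view α = 2·arctan(w/2f) with w = 7.6 mm and f = 10.55 mm.
w/2f = 0.36019; arctan(0.36019) ≈ 19.8085°, so α ≈ 39.6170°.

39.617°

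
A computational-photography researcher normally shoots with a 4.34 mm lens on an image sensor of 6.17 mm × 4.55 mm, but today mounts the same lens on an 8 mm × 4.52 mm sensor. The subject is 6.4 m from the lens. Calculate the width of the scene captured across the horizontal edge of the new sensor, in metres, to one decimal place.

The focal length stays 4.34 mm; the relevant sensor dimension is now w = 8 mm. Object distance dₒ = 6.4 m = 6400 mm.
Thin-lens field width W = w·(dₒ − f)/f = 8 × (6400 − 4.34)/4.34 ≈ 11789.235 mm = 11.7892 m.

11.8 m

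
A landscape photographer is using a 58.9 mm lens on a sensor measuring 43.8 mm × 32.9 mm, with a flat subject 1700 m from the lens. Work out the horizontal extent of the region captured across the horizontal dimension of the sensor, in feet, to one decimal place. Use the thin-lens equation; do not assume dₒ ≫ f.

dₒ: 1700 m = 1.7e+06 mm.
Similar triangles through the lens centre give W/dₒ = w/dᵢ; with 1/f = 1/dₒ + 1/dᵢ this gives W = w·(dₒ − f)/f.
W = 43.8 mm × (1.7e+06 − 58.9) / 58.9 = 43.8 × 28861.4788 ≈ 1264132.770 mm = 1264132.770/304.8 ft = 4147.42 ft.

4147.4 ft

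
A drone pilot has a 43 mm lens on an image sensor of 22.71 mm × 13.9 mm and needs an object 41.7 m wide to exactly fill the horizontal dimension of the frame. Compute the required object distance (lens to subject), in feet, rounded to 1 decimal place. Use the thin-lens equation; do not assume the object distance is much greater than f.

259.2 ft

W: 41.7 m = 41700 mm.
Magnification m = w/W = dᵢ/dₒ; combined with 1/f = 1/dₒ + 1/dᵢ this gives dₒ = f·(1 + W/w).
dₒ = 43 mm × (1 + 41700/22.71) = 43 × 1837.1955 ≈ 78999.407 mm = 78999.407/304.8 ft = 259.184 ft.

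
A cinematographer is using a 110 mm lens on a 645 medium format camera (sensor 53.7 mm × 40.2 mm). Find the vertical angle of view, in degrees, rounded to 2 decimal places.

Angle of view α = 2·arctan(h/2f) with h = 40.2 mm and f = 110 mm.
h/2f = 0.18273; arctan(0.18273) ≈ 10.3553°, so α ≈ 20.7105°.

20.71°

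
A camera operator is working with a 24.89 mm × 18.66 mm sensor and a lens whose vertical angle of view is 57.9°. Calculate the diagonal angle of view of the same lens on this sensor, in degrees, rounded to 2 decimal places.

85.36°

From the vertical AOV: f = 18.66 / (2·tan(28.95°)) = 18.66 / 1.10634 ≈ 16.8665 mm.
Sensor diagonal = √(24.89² + 18.66²) = √967.7077 ≈ 31.1080 mm.
Diagonal AOV = 2·arctan(31.1080 / (2 × 16.8665)) = 2·arctan(0.92219) ≈ 85.3636°.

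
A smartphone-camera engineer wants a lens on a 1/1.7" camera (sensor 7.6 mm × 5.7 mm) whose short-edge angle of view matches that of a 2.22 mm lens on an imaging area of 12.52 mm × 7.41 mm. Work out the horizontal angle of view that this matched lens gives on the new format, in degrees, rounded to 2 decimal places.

131.60°

Equal short-edge AOV ⇒ f₂ = f₁ · 5.7/7.41 = 2.22 × 0.76923 ≈ 1.7077 mm.
Horizontal AOV on the new format = 2·arctan(7.6 / (2 × 1.7077)) = 2·arctan(2.22523) ≈ 131.6024°.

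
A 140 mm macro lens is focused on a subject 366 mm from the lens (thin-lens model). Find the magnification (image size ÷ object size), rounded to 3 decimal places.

0.619×

Thin lens: 1/f = 1/dₒ + 1/dᵢ → 1/dᵢ = 1/140 − 1/366 = 0.0044106 mm⁻¹, so dᵢ ≈ 226.7257 mm.
Magnification m = dᵢ/dₒ = 226.7257/366 ≈ 0.61947.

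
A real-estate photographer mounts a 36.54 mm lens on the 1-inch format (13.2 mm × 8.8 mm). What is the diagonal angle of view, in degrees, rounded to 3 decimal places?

Sensor diagonal = √(13.2² + 8.8²) = √251.6800 ≈ 15.8644 mm.
Angle of view α = 2·arctan(d/2f) with d = 15.8644 mm and f = 36.54 mm.
d/2f = 0.21708; arctan(0.21708) ≈ 12.2479°, so α ≈ 24.4958°.

24.496°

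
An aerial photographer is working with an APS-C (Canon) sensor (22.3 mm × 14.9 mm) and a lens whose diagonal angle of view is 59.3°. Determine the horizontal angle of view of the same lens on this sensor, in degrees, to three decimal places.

50.657°

Sensor diagonal = √(22.3² + 14.9²) = √719.3000 ≈ 26.8198 mm.
From the diagonal AOV: f = 26.8198 / (2·tan(29.65°)) = 26.8198 / 1.13847 ≈ 23.5578 mm.
Horizontal AOV = 2·arctan(22.3 / (2 × 23.5578)) = 2·arctan(0.47330) ≈ 50.6568°.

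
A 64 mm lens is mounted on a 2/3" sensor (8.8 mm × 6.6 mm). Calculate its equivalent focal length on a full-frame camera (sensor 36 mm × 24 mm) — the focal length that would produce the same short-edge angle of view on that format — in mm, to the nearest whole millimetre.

233 mm

Equal angle of view means equal height/f ratio, so f₂ = f₁ · (height₂/height₁) = 64 × 24/6.6.
f₂ = 64 × 3.63636 ≈ 232.727 mm.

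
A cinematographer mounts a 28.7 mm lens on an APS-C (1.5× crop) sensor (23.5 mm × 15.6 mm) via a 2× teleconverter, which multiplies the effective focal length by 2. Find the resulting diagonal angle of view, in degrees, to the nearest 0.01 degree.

Effective focal length f = 28.7 × 2 = 57.4 mm.
Sensor diagonal = √(23.5² + 15.6²) = √795.6100 ≈ 28.2066 mm.
α = 2·arctan(28.207 / (2 × 57.4)) = 2·arctan(0.24570) ≈ 27.6084°.

27.61°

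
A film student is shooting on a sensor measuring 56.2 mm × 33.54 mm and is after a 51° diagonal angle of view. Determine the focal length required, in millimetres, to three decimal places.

68.607 mm

Sensor diagonal = √(56.2² + 33.54²) = √4283.3716 ≈ 65.4475 mm.
From α = 2·arctan(d/2f) we get f = d / (2·tan(α/2)).
With d = 65.4475 mm and α/2 = 25.5°, tan(α/2) ≈ 0.47698, so f ≈ 65.4475 / 0.95395 ≈ 68.6067 mm.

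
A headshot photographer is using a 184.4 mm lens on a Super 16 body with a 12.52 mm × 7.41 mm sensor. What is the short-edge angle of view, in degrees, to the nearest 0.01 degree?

2.30°

Angle of view α = 2·arctan(h/2f) with h = 7.41 mm and f = 184.4 mm.
h/2f = 0.02009; arctan(0.02009) ≈ 1.1510°, so α ≈ 2.3021°.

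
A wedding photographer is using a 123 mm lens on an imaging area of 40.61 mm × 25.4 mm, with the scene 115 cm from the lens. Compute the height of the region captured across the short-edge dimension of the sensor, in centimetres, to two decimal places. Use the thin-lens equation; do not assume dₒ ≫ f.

21.21 cm

dₒ: 115 cm = 1150 mm.
Similar triangles through the lens centre give W/dₒ = h/dᵢ; with 1/f = 1/dₒ + 1/dᵢ this gives W = h·(dₒ − f)/f.
W = 25.4 mm × (1150 − 123) / 123 = 25.4 × 8.3496 ≈ 212.080 mm = 21.208 cm.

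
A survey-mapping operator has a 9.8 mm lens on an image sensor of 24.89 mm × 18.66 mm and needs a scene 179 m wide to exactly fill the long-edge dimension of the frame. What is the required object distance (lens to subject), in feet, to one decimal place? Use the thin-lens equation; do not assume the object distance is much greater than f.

231.3 ft

W: 179 m = 179000 mm.
Magnification m = w/W = dᵢ/dₒ; combined with 1/f = 1/dₒ + 1/dᵢ this gives dₒ = f·(1 + W/w).
dₒ = 9.8 mm × (1 + 179000/24.89) = 9.8 × 7192.6432 ≈ 70487.904 mm = 70487.904/304.8 ft = 231.26 ft.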